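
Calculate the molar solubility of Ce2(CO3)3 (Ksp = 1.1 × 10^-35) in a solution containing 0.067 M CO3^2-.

9.6 × 10^-17 M

Ce2(CO3)3(s) <=> 2 Ce^3+(aq) + 3 CO3^2-(aq)
Ksp = [Ce^3+]^2[CO3^2-]^3
Let s = moles of Ce2(CO3)3 that dissolve per litre. [Ce^3+] = 2s, [CO3^2-] = 0.067 + 3s ≈ 0.067 (since the CO3^2- already present dominates).
Ksp ≈ (2s)^2 × (0.067)^3
s = 9.6 × 10^-17 M
Check: 3s = 2.9 x 10^-16 ≪ 0.067, so the approximation is valid.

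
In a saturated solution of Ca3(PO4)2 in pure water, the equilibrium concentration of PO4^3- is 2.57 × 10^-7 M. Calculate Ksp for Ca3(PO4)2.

3.78 x 10^-33

Ca3(PO4)2(s) <=> 3 Ca^2+ + 2 PO4^3-
Stoichiometry gives [Ca^2+] = (3/2)[PO4^3-] = 3.855 × 10^-7 M.
Ksp = [Ca^2+]^3[PO4^3-]^2
Ksp = (3.855 x 10^-7)^3 × (2.57 × 10^-7)^2 = 3.78 × 10^-33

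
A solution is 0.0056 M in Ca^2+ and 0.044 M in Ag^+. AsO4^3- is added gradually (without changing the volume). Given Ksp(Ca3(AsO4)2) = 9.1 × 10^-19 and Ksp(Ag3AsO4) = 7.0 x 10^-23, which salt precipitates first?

Ag3AsO4

Each salt begins to precipitate when Q = Ksp, i.e. when [AsO4^3-] reaches its threshold.
For Ca3(AsO4)2: 9.1 × 10^-19 = (0.0056)^3 × [AsO4^3-]^2  ⇒  [AsO4^3-] = 2.3 × 10^-6 M.
For Ag3AsO4: 7.0 x 10^-23 = (0.044)^3 × [AsO4^3-]  ⇒  [AsO4^3-] = 8.2 x 10^-19 M.
The salt with the lower threshold [AsO4^3-] precipitates first: Ag3AsO4.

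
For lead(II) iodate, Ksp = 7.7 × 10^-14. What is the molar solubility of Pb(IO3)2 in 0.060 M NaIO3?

s = 2.1 × 10^-11 M

Pb(IO3)2(s) ⇌ Pb^2+(aq) + 2 IO3^-(aq)
Ksp = [Pb^2+][IO3^-]^2
Let s be the molar solubility in this solution. [Pb^2+] = s, [IO3^-] = 0.060 + 2s ≈ 0.060 (common-ion effect: IO3^- is already 0.060 M).
Ksp ≈ s × (0.060)^2
s = 2.1 × 10^-11 M
Check: 2s = 4.3 x 10^-11 ≪ 0.060, so the approximation is valid.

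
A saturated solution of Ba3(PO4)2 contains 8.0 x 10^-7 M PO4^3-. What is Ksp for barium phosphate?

Ba3(PO4)2(s) ⇌ 3 Ba^2+(aq) + 2 PO4^3-(aq)
Stoichiometry gives [Ba^2+] = (3/2)[PO4^3-] = 1.20 × 10^-6 M.
Ksp = [Ba^2+]^3[PO4^3-]^2
Ksp = (1.20 × 10^-6)^3 × (8.0 x 10^-7)^2 = 1.1 × 10^-30

Ksp ≈ 1.1 × 10^-30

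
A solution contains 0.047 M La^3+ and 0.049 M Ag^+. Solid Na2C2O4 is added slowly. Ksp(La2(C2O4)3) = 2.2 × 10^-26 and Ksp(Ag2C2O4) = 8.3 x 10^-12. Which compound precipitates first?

Ag2C2O4

Each salt begins to precipitate when Q = Ksp, i.e. when [C2O4^2-] reaches its threshold.
For La2(C2O4)3: 2.2 × 10^-26 = (0.047)^2 × [C2O4^2-]^3  ⇒  [C2O4^2-] = 2.2 × 10^-8 M.
For Ag2C2O4: 8.3 x 10^-12 = (0.049)^2 × [C2O4^2-]  ⇒  [C2O4^2-] = 3.5 × 10^-9 M.
The salt with the lower threshold [C2O4^2-] precipitates first: Ag2C2O4.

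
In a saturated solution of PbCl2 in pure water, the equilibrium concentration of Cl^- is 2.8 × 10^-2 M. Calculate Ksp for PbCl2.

Ksp ≈ 1.1 x 10^-5

PbCl2(s) ⇌ Pb^2+ + 2 Cl^-
Stoichiometry gives [Pb^2+] = (1/2)[Cl^-] = 1.40 x 10^-2 M.
Ksp = [Pb^2+][Cl^-]^2
Ksp = 1.40 x 10^-2 × (2.8 x 10^-2)^2 = 1.1 x 10^-5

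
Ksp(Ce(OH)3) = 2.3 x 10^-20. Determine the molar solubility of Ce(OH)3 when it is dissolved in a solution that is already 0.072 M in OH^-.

Ce(OH)3(s) <=> Ce^3+ + 3 OH^-
Ksp = [Ce^3+][OH^-]^3
Let s = moles of Ce(OH)3 that dissolve per litre. [Ce^3+] = s, [OH^-] = 0.072 + 3s ≈ 0.072 (Ksp is small, so little additional dissolves).
Ksp ≈ s × (0.072)^3
s = 6.2 × 10^-17 M
Check: 3s = 1.8 x 10^-16 ≪ 0.072, so the approximation is valid.

s = 6.2 x 10^-17 M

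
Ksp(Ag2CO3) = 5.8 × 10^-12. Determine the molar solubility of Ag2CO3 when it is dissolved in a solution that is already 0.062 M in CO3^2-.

Ag2CO3(s) ⇌ 2 Ag^+(aq) + CO3^2-(aq)
Ksp = [Ag^+]^2[CO3^2-]
Let s = moles of Ag2CO3 that dissolve per litre. [Ag^+] = 2s, [CO3^2-] = 0.062 + s ≈ 0.062 (since the CO3^2- already present dominates).
Ksp ≈ (2s)^2 × 0.062
s = 4.8 × 10^-6 M
Check: s = 4.8 × 10^-6 ≪ 0.062, so the approximation is valid.

s ≈ 4.8 × 10^-6 M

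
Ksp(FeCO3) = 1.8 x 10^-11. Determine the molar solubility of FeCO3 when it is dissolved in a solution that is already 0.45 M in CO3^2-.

s ≈ 4.0 × 10^-11 M

FeCO3(s) ⇌ Fe^2+ + CO3^2-
Ksp = [Fe^2+][CO3^2-]
Let s be the molar solubility in this solution. [Fe^2+] = s, [CO3^2-] = 0.45 + s ≈ 0.45 (since the CO3^2- already present dominates).
Ksp ≈ s × 0.45
s = 4.0 × 10^-11 M
Check: s = 4.0 × 10^-11 ≪ 0.45, so the approximation is valid.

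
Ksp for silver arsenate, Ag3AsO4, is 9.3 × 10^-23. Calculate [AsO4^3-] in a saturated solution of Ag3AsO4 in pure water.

Ag3AsO4(s) ⇌ 3 Ag^+(aq) + AsO4^3-(aq)
Ksp = [Ag^+]^3[AsO4^3-]
With molar solubility s: [Ag^+] = 3s, [AsO4^3-] = s.
Substituting: Ksp = (3s)^3s = 27s^4
s = (9.3 × 10^-23 / 27)^(1/4) = 1.36 x 10^-6 M
[AsO4^3-] = s = 1.4 × 10^-6 M

[AsO4^3-] ≈ 1.4e-6 M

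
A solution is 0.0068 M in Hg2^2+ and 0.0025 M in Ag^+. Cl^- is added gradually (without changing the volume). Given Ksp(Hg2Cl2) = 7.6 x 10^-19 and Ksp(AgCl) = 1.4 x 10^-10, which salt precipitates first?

Each salt begins to precipitate when Q = Ksp, i.e. when [Cl^-] reaches its threshold.
For Hg2Cl2: 7.6 x 10^-19 = 0.0068 × [Cl^-]^2  ⇒  [Cl^-] = 1.1 × 10^-8 M.
For AgCl: 1.4 x 10^-10 = 0.0025 × [Cl^-]  ⇒  [Cl^-] = 5.6 × 10^-8 M.
The salt with the lower threshold [Cl^-] precipitates first: Hg2Cl2.

Hg2Cl2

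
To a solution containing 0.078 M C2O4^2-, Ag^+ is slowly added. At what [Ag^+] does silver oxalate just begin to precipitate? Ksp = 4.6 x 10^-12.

Ag2C2O4(s) <=> 2 Ag^+ + C2O4^2-
Ksp = [Ag^+]^2[C2O4^2-]
Precipitation begins when Q = Ksp. With [C2O4^2-] = 0.078 M:
4.6 x 10^-12 = (0.078) × [Ag^+]^2
[Ag^+] = (4.6 x 10^-12 / 7.8 × 10^-2)^(1/2) = 7.7 × 10^-6 M

[Ag^+] ≈ 7.7 × 10^-6 M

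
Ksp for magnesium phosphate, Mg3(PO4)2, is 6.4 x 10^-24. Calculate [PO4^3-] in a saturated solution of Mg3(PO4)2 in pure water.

[PO4^3-] = 1.8 x 10^-5 M

Mg3(PO4)2(s) <=> 3 Mg^2+(aq) + 2 PO4^3-(aq)
Ksp = [Mg^2+]^3[PO4^3-]^2
With molar solubility s: [Mg^2+] = 3s, [PO4^3-] = 2s.
So Ksp = (3s)^3 × (2s)^2 = 108s^5
s = (6.4 x 10^-24 / 108)^(1/5) = 9.01 x 10^-6 M
[PO4^3-] = 2s = 1.8 × 10^-5 M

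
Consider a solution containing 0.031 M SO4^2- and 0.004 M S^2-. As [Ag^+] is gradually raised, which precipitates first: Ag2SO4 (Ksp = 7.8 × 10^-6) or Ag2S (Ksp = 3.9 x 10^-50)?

Ag2S

Precipitation of each salt starts when its ion product equals its Ksp.
For Ag2SO4: 7.8 × 10^-6 = 0.031 × [Ag^+]^2  ⇒  [Ag^+] = 1.6 x 10^-2 M.
For Ag2S: 3.9 x 10^-50 = 0.004 × [Ag^+]^2  ⇒  [Ag^+] = 3.1 × 10^-24 M.
The salt with the lower threshold [Ag^+] precipitates first: Ag2S.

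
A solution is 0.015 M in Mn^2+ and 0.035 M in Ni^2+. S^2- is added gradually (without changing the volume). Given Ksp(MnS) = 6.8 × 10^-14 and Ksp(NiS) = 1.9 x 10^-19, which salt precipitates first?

Each salt begins to precipitate when Q = Ksp, i.e. when [S^2-] reaches its threshold.
For MnS: 6.8 × 10^-14 = 0.015 × [S^2-]  ⇒  [S^2-] = 4.5 × 10^-12 M.
For NiS: 1.9 x 10^-19 = 0.035 × [S^2-]  ⇒  [S^2-] = 5.4 × 10^-18 M.
The salt with the lower threshold [S^2-] precipitates first: NiS.

NiS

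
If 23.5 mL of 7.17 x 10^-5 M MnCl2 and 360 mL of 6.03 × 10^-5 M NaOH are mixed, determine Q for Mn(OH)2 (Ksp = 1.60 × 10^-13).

Total volume = 23.5 + 360 = 383.5 mL.
[Mn^2+] = 7.17 × 10^-5 × (23.5/383.5) = 4.394 x 10^-6 M
[OH^-] = 6.03 × 10^-5 × (360/383.5) = 5.660 x 10^-5 M
Mn(OH)2(s) ⇌ Mn^2+ + 2 OH^-, so Q = [Mn^2+][OH^-]^2
Q = (4.394 x 10^-6)(5.660 × 10^-5)^2 = 1.41 x 10^-14
Q < Ksp, so no precipitate of Mn(OH)2 forms.

1.41e-14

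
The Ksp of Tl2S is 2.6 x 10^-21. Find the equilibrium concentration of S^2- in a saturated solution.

Tl2S(s) ⇌ 2 Tl^+(aq) + S^2-(aq)
Ksp = [Tl^+]^2[S^2-]
If s mol/L of Tl2S dissolves, [Tl^+] = 2s and [S^2-] = s.
Substituting: Ksp = (2s)^2s = 4s^3
s = (2.6 x 10^-21 / 4)^(1/3) = 8.66 x 10^-8 M
[S^2-] = s = 8.7 × 10^-8 M

[S^2-] = 8.7 x 10^-8 M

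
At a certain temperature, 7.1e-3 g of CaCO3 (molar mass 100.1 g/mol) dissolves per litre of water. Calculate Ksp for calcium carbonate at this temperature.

Molar solubility s = (7.1 × 10^-3 g/L) / (100.1 g/mol) = 7.09 × 10^-5 M.
CaCO3(s) <=> Ca^2+ + CO3^2-
For each mole of CaCO3 that dissolves: [Ca^2+] = s, [CO3^2-] = s.
Ksp = [Ca^2+][CO3^2-]
Ksp = s^2
Ksp = (7.09 x 10^-5)^2 = 5.0 × 10^-9

Ksp = 5.0e-9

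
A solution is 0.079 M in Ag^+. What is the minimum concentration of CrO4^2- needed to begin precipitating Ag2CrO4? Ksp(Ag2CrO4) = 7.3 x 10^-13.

Ag2CrO4(s) <=> 2 Ag^+ + CrO4^2-
Ksp = [Ag^+]^2[CrO4^2-]
Precipitation begins when Q = Ksp. With [Ag^+] = 0.079 M:
7.3 x 10^-13 = (0.079)^2 × [CrO4^2-]
[CrO4^2-] = (7.3 x 10^-13 / 6.24 x 10^-3) = 1.2 × 10^-10 M

[CrO4^2-] = 1.2e-10 M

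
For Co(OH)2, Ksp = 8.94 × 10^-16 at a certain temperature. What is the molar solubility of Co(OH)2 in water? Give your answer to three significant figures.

6.07 × 10^-6 M

Co(OH)2(s) <=> Co^2+ + 2 OH^-
Ksp = [Co^2+][OH^-]^2
If s mol/L of Co(OH)2 dissolves, [Co^2+] = s and [OH^-] = 2s.
Substituting: Ksp = s(2s)^2 = 4s^3
Solving, s = (8.94 × 10^-16/4)^(1/3) = 6.07 × 10^-6 M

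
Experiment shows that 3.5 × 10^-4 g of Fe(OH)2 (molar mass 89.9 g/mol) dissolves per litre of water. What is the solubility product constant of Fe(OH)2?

Ksp = 2.4 × 10^-16

Molar solubility s = (3.5 x 10^-4 g/L) / (89.9 g/mol) = 3.89 x 10^-6 M.
Fe(OH)2(s) <=> Fe^2+(aq) + 2 OH^-(aq)
If s mol/L of Fe(OH)2 dissolves, [Fe^2+] = s and [OH^-] = 2s.
Ksp = [Fe^2+][OH^-]^2
Substituting: Ksp = s(2s)^2 = 4s^3
Ksp = 4 × (3.89 × 10^-6)^3 = 2.4 x 10^-16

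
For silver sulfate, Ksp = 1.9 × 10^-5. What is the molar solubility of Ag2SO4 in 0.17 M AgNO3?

Ag2SO4(s) <=> 2 Ag^+ + SO4^2-
Ksp = [Ag^+]^2[SO4^2-]
If s mol/L dissolves here, [Ag^+] = 0.17 + 2s ≈ 0.17, [SO4^2-] = s (Ksp is small, so little additional dissolves).
Ksp ≈ (0.17)^2 × s
s = 6.6 x 10^-4 M
Check: 2s = 1.3 × 10^-3 ≪ 0.17, so the approximation is valid.

s = 6.6e-4 M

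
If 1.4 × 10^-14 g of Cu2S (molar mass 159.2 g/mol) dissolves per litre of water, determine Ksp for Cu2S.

Ksp ≈ 2.7 x 10^-48

Molar solubility s = (1.4 x 10^-14 g/L) / (159.2 g/mol) = 8.79 × 10^-17 M.
Cu2S(s) ⇌ 2 Cu^+ + S^2-
With molar solubility s: [Cu^+] = 2s, [S^2-] = s.
Ksp = [Cu^+]^2[S^2-]
Ksp = (2s)^2s = 4s^3
With s = 8.79 × 10^-17: Ksp = 2.7 × 10^-48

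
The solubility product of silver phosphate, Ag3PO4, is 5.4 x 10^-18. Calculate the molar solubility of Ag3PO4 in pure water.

Ag3PO4(s) ⇌ 3 Ag^+ + PO4^3-
Ksp = [Ag^+]^3[PO4^3-]
If s mol/L of Ag3PO4 dissolves, [Ag^+] = 3s and [PO4^3-] = s.
So Ksp = (3s)^3 × s = 27s^4
Solving, s = (5.4 x 10^-18/27)^(1/4) = 2.1 × 10^-5 M

s ≈ 2.1 × 10^-5 M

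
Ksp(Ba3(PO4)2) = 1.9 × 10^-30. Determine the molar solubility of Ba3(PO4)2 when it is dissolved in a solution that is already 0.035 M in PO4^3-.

Ba3(PO4)2(s) ⇌ 3 Ba^2+ + 2 PO4^3-
Ksp = [Ba^2+]^3[PO4^3-]^2
If s mol/L dissolves here, [Ba^2+] = 3s, [PO4^3-] = 0.035 + 2s ≈ 0.035 (common-ion effect: PO4^3- is already 0.035 M).
Ksp ≈ (3s)^3 × (0.035)^2
s = 3.9 × 10^-10 M
Check: 2s = 7.7 × 10^-10 ≪ 0.035, so the approximation is valid.

s ≈ 3.9e-10 M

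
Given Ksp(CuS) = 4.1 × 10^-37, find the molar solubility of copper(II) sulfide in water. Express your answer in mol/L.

s ≈ 6.4 × 10^-19 M

CuS(s) ⇌ Cu^2+(aq) + S^2-(aq)
Ksp = [Cu^2+][S^2-]
Let s = molar solubility. Then [Cu^2+] = s and [S^2-] = s.
Ksp = s^2
s = (4.1 × 10^-37)^(1/2) = 6.4 x 10^-19 M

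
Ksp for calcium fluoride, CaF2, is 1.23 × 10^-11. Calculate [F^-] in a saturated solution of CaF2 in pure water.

CaF2(s) <=> Ca^2+ + 2 F^-
Ksp = [Ca^2+][F^-]^2
If s mol/L of CaF2 dissolves, [Ca^2+] = s and [F^-] = 2s.
Substituting: Ksp = s(2s)^2 = 4s^3
Solving, s = (1.23 × 10^-11/4)^(1/3) = 1.454 × 10^-4 M
[F^-] = 2s = 2.91 x 10^-4 M

2.91 × 10^-4 M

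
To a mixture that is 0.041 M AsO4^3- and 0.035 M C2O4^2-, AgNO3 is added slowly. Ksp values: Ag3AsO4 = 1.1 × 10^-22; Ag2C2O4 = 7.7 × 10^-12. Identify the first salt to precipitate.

Ag3AsO4

Precipitation of each salt starts when its ion product equals its Ksp.
For Ag3AsO4: 1.1 × 10^-22 = 0.041 × [Ag^+]^3  ⇒  [Ag^+] = 1.4 × 10^-7 M.
For Ag2C2O4: 7.7 × 10^-12 = 0.035 × [Ag^+]^2  ⇒  [Ag^+] = 1.5 × 10^-5 M.
The salt with the lower threshold [Ag^+] precipitates first: Ag3AsO4.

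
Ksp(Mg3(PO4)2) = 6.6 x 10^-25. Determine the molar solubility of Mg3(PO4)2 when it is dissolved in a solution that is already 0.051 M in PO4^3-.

s = 2.1 x 10^-8 M

Mg3(PO4)2(s) <=> 3 Mg^2+ + 2 PO4^3-
Ksp = [Mg^2+]^3[PO4^3-]^2
Let s be the molar solubility in this solution. [Mg^2+] = 3s, [PO4^3-] = 0.051 + 2s ≈ 0.051 (since the PO4^3- already present dominates).
Ksp ≈ (3s)^3 × (0.051)^2
s = 2.1 × 10^-8 M
Check: 2s = 4.2 × 10^-8 ≪ 0.051, so the approximation is valid.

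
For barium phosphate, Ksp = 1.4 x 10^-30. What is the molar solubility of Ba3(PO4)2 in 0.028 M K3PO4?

s ≈ 4.0 × 10^-10 M

Ba3(PO4)2(s) <=> 3 Ba^2+ + 2 PO4^3-
Ksp = [Ba^2+]^3[PO4^3-]^2
Let s be the molar solubility in this solution. [Ba^2+] = 3s, [PO4^3-] = 0.028 + 2s ≈ 0.028 (common-ion effect: PO4^3- is already 0.028 M).
Ksp ≈ (3s)^3 × (0.028)^2
s = 4.0 × 10^-10 M
Check: 2s = 8.1 × 10^-10 ≪ 0.028, so the approximation is valid.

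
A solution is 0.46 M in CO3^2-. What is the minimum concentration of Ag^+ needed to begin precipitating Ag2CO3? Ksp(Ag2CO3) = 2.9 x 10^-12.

Ag2CO3(s) ⇌ 2 Ag^+ + CO3^2-
Ksp = [Ag^+]^2[CO3^2-]
Precipitation begins when Q = Ksp. With [CO3^2-] = 0.46 M:
2.9 x 10^-12 = (0.46) × [Ag^+]^2
[Ag^+] = (2.9 x 10^-12 / 4.6 × 10^-1)^(1/2) = 2.5 × 10^-6 M

2.5 × 10^-6 M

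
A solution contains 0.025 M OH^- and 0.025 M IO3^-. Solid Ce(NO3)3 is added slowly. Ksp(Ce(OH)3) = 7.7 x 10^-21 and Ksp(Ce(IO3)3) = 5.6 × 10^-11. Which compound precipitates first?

Each salt begins to precipitate when Q = Ksp, i.e. when [Ce^3+] reaches its threshold.
For Ce(OH)3: 7.7 x 10^-21 = (0.025)^3 × [Ce^3+]  ⇒  [Ce^3+] = 4.9 × 10^-16 M.
For Ce(IO3)3: 5.6 × 10^-11 = (0.025)^3 × [Ce^3+]  ⇒  [Ce^3+] = 3.6 × 10^-6 M.
The salt with the lower threshold [Ce^3+] precipitates first: Ce(OH)3.

Ce(OH)3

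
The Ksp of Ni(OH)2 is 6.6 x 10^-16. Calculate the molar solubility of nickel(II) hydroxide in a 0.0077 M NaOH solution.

1.1 × 10^-11 M

Ni(OH)2(s) ⇌ Ni^2+(aq) + 2 OH^-(aq)
Ksp = [Ni^2+][OH^-]^2
Let s = moles of Ni(OH)2 that dissolve per litre. [Ni^2+] = s, [OH^-] = 0.0077 + 2s ≈ 0.0077 (since OH^- from NaOH dominates).
Ksp ≈ s × (0.0077)^2
s = 1.1 x 10^-11 M
Check: 2s = 2.2 × 10^-11 ≪ 0.0077, so the approximation is valid.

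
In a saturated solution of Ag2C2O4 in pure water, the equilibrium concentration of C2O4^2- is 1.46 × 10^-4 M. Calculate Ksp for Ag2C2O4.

Ksp = 1.24 x 10^-11

Ag2C2O4(s) ⇌ 2 Ag^+(aq) + C2O4^2-(aq)
Stoichiometry gives [Ag^+] = (2/1)[C2O4^2-] = 2.920 x 10^-4 M.
Ksp = [Ag^+]^2[C2O4^2-]
Ksp = (2.920 × 10^-4)^2 × 1.46 × 10^-4 = 1.24 × 10^-11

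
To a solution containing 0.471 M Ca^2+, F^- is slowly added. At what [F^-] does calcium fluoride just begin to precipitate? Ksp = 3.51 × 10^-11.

CaF2(s) ⇌ Ca^2+(aq) + 2 F^-(aq)
Ksp = [Ca^2+][F^-]^2
Precipitation begins when Q = Ksp. With [Ca^2+] = 0.471 M:
3.51 × 10^-11 = (0.471) × [F^-]^2
[F^-] = (3.51 × 10^-11 / 4.71 × 10^-1)^(1/2) = 8.63 × 10^-6 M

8.63e-6 M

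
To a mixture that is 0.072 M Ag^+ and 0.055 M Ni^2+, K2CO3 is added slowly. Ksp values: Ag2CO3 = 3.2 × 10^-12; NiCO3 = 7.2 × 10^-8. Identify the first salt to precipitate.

Precipitation of each salt starts when its ion product equals its Ksp.
For Ag2CO3: 3.2 × 10^-12 = (0.072)^2 × [CO3^2-]  ⇒  [CO3^2-] = 6.2 × 10^-10 M.
For NiCO3: 7.2 × 10^-8 = 0.055 × [CO3^2-]  ⇒  [CO3^2-] = 1.3 x 10^-6 M.
The salt with the lower threshold [CO3^2-] precipitates first: Ag2CO3.

Ag2CO3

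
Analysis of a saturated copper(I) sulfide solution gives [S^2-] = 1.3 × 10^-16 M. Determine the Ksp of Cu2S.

Cu2S(s) <=> 2 Cu^+ + S^2-
Stoichiometry gives [Cu^+] = (2/1)[S^2-] = 2.60 × 10^-16 M.
Ksp = [Cu^+]^2[S^2-]
Ksp = (2.60 × 10^-16)^2 × 1.3 × 10^-16 = 8.8 × 10^-48

Ksp ≈ 8.8 × 10^-48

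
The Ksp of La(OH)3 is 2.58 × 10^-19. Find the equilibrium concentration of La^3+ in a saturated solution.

[La^3+] = 9.89 × 10^-6 M

La(OH)3(s) ⇌ La^3+(aq) + 3 OH^-(aq)
Ksp = [La^3+][OH^-]^3
If s mol/L of La(OH)3 dissolves, [La^3+] = s and [OH^-] = 3s.
So Ksp = s × (3s)^3 = 27s^4
s^4 = 2.58 × 10^-19 / 27, so s = 9.887 × 10^-6 M
[La^3+] = s = 9.89 × 10^-6 M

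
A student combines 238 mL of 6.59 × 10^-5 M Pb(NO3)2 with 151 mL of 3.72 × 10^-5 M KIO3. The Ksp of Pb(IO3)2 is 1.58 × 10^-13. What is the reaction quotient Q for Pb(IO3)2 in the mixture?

Total volume = 238 + 151 = 389 mL.
[Pb^2+] = 6.59 × 10^-5 × (238/389) = 4.032 × 10^-5 M
[IO3^-] = 3.72 × 10^-5 × (151/389) = 1.444 x 10^-5 M
Pb(IO3)2(s) ⇌ Pb^2+ + 2 IO3^-, so Q = [Pb^2+][IO3^-]^2
Q = (4.032 × 10^-5)(1.444 × 10^-5)^2 = 8.41 x 10^-15
Q < Ksp, so no precipitate of Pb(IO3)2 forms.

Q ≈ 8.41e-15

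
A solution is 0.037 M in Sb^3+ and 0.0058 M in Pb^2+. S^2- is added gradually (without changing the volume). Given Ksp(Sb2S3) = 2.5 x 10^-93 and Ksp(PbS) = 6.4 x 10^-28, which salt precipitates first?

Sb2S3

Precipitation of each salt starts when its ion product equals its Ksp.
For Sb2S3: 2.5 x 10^-93 = (0.037)^2 × [S^2-]^3  ⇒  [S^2-] = 1.2 x 10^-30 M.
For PbS: 6.4 x 10^-28 = 0.0058 × [S^2-]  ⇒  [S^2-] = 1.1 x 10^-25 M.
The salt with the lower threshold [S^2-] precipitates first: Sb2S3.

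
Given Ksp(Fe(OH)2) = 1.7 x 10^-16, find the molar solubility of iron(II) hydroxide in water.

Fe(OH)2(s) ⇌ Fe^2+ + 2 OH^-
Ksp = [Fe^2+][OH^-]^2
With molar solubility s: [Fe^2+] = s, [OH^-] = 2s.
Ksp = s(2s)^2 = 4s^3
Solving, s = (1.7 x 10^-16/4)^(1/3) = 3.5 x 10^-6 M

s ≈ 3.5e-6 M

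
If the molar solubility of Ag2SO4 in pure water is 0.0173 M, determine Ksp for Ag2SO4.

Ksp ≈ 2.07e-5

Ag2SO4(s) <=> 2 Ag^+(aq) + SO4^2-(aq)
With molar solubility s: [Ag^+] = 2s, [SO4^2-] = s.
Ksp = [Ag^+]^2[SO4^2-]
Ksp = (2s)^2s = 4s^3
With s = 1.73 × 10^-2: Ksp = 2.07 × 10^-5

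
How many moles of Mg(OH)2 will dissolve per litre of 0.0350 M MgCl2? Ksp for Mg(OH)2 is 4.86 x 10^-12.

Mg(OH)2(s) <=> Mg^2+(aq) + 2 OH^-(aq)
Ksp = [Mg^2+][OH^-]^2
If s mol/L dissolves here, [Mg^2+] = 0.0350 + s ≈ 0.0350, [OH^-] = 2s (Ksp is small, so little additional dissolves).
Ksp ≈ 0.0350 × (2s)^2
s = 5.89 × 10^-6 M
Check: s = 5.9 x 10^-6 ≪ 0.0350, so the approximation is valid.

s ≈ 5.89 x 10^-6 M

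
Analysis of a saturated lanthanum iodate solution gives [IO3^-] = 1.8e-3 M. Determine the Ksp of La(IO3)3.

3.5 × 10^-12

La(IO3)3(s) ⇌ La^3+(aq) + 3 IO3^-(aq)
Stoichiometry gives [La^3+] = (1/3)[IO3^-] = 6.00 × 10^-4 M.
Ksp = [La^3+][IO3^-]^3
Ksp = 6.00 x 10^-4 × (1.8 × 10^-3)^3 = 3.5 × 10^-12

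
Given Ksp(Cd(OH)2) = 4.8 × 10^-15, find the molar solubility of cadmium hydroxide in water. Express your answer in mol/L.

Cd(OH)2(s) ⇌ Cd^2+(aq) + 2 OH^-(aq)
Ksp = [Cd^2+][OH^-]^2
With molar solubility s: [Cd^2+] = s, [OH^-] = 2s.
So Ksp = s × (2s)^2 = 4s^3
Solving, s = (4.8 × 10^-15/4)^(1/3) = 1.1 x 10^-5 M

1.1 × 10^-5 M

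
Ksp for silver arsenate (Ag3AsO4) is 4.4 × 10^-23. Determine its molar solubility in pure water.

s = 1.1 × 10^-6 M

Ag3AsO4(s) <=> 3 Ag^+ + AsO4^3-
Ksp = [Ag^+]^3[AsO4^3-]
With molar solubility s: [Ag^+] = 3s, [AsO4^3-] = s.
Substituting: Ksp = (3s)^3s = 27s^4
Solving, s = (4.4 × 10^-23/27)^(1/4) = 1.1 × 10^-6 M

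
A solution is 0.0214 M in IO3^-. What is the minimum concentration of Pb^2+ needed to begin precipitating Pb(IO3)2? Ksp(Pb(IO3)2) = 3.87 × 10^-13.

8.45 × 10^-10 M

Pb(IO3)2(s) <=> Pb^2+ + 2 IO3^-
Ksp = [Pb^2+][IO3^-]^2
Precipitation begins when Q = Ksp. With [IO3^-] = 0.0214 M:
3.87 × 10^-13 = (0.0214)^2 × [Pb^2+]
[Pb^2+] = (3.87 × 10^-13 / 4.580 × 10^-4) = 8.45 × 10^-10 M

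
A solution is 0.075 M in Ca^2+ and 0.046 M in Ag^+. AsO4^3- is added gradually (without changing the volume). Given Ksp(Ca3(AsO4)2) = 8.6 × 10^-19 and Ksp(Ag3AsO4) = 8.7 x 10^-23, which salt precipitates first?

Precipitation of each salt starts when its ion product equals its Ksp.
For Ca3(AsO4)2: 8.6 × 10^-19 = (0.075)^3 × [AsO4^3-]^2  ⇒  [AsO4^3-] = 4.5 × 10^-8 M.
For Ag3AsO4: 8.7 x 10^-23 = (0.046)^3 × [AsO4^3-]  ⇒  [AsO4^3-] = 8.9 × 10^-19 M.
The salt with the lower threshold [AsO4^3-] precipitates first: Ag3AsO4.

Ag3AsO4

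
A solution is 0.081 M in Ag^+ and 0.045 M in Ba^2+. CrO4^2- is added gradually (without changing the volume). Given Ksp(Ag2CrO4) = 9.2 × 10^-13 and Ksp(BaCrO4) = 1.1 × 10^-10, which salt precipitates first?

Precipitation of each salt starts when its ion product equals its Ksp.
For Ag2CrO4: 9.2 × 10^-13 = (0.081)^2 × [CrO4^2-]  ⇒  [CrO4^2-] = 1.4 x 10^-10 M.
For BaCrO4: 1.1 × 10^-10 = 0.045 × [CrO4^2-]  ⇒  [CrO4^2-] = 2.4 × 10^-9 M.
The salt with the lower threshold [CrO4^2-] precipitates first: Ag2CrO4.

Ag2CrO4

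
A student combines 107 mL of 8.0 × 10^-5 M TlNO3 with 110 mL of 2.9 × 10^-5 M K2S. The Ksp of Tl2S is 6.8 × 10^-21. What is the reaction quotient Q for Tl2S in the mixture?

Q ≈ 2.3 x 10^-14

Total volume = 107 + 110 = 217 mL.
[Tl^+] = 8.0 x 10^-5 × (107/217) = 3.94 × 10^-5 M
[S^2-] = 2.9 x 10^-5 × (110/217) = 1.47 x 10^-5 M
Tl2S(s) <=> 2 Tl^+(aq) + S^2-(aq), so Q = [Tl^+]^2[S^2-]
Q = (3.94 x 10^-5)^2(1.47 x 10^-5) = 2.3 × 10^-14
Q > Ksp, so Tl2S will precipitate.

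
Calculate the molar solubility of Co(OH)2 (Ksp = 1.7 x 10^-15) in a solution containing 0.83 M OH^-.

Co(OH)2(s) <=> Co^2+(aq) + 2 OH^-(aq)
Ksp = [Co^2+][OH^-]^2
Let s be the molar solubility in this solution. [Co^2+] = s, [OH^-] = 0.83 + 2s ≈ 0.83 (since the OH^- already present dominates).
Ksp ≈ s × (0.83)^2
s = 2.5 × 10^-15 M
Check: 2s = 4.9 × 10^-15 ≪ 0.83, so the approximation is valid.

2.5 x 10^-15 M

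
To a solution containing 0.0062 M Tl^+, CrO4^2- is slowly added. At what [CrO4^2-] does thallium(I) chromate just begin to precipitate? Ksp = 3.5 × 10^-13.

Tl2CrO4(s) <=> 2 Tl^+(aq) + CrO4^2-(aq)
Ksp = [Tl^+]^2[CrO4^2-]
Precipitation begins when Q = Ksp. With [Tl^+] = 0.0062 M:
3.5 × 10^-13 = (0.0062)^2 × [CrO4^2-]
[CrO4^2-] = (3.5 × 10^-13 / 3.84 × 10^-5) = 9.1 × 10^-9 M

9.1 × 10^-9 M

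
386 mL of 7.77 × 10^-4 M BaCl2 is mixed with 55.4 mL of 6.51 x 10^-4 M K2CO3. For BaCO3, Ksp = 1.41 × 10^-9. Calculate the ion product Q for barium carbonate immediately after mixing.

Q ≈ 5.55 × 10^-8

Total volume = 386 + 55.4 = 441.4 mL.
[Ba^2+] = 7.77 × 10^-4 × (386/441.4) = 6.795 × 10^-4 M
[CO3^2-] = 6.51 × 10^-4 × (55.4/441.4) = 8.171 × 10^-5 M
BaCO3(s) ⇌ Ba^2+(aq) + CO3^2-(aq), so Q = [Ba^2+][CO3^2-]
Q = (6.795 × 10^-4)(8.171 x 10^-5) = 5.55 × 10^-8
Q > Ksp, so BaCO3 will precipitate.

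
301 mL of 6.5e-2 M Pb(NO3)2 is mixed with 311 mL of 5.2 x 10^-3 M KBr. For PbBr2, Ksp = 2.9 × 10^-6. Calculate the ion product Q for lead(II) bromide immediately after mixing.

2.2 × 10^-7

Total volume = 301 + 311 = 612 mL.
[Pb^2+] = 6.5 x 10^-2 × (301/612) = 3.20 x 10^-2 M
[Br^-] = 5.2 x 10^-3 × (311/612) = 2.64 x 10^-3 M
PbBr2(s) <=> Pb^2+ + 2 Br^-, so Q = [Pb^2+][Br^-]^2
Q = (3.20 x 10^-2)(2.64 × 10^-3)^2 = 2.2 x 10^-7
Q < Ksp, so no precipitate of PbBr2 forms.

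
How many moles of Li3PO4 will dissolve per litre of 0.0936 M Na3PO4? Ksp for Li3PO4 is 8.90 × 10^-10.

Li3PO4(s) ⇌ 3 Li^+ + PO4^3-
Ksp = [Li^+]^3[PO4^3-]
Let s = moles of Li3PO4 that dissolve per litre. [Li^+] = 3s, [PO4^3-] = 0.0936 + s ≈ 0.0936 (Ksp is small, so little additional dissolves).
Ksp ≈ (3s)^3 × 0.0936
s = 7.06 × 10^-4 M
Check: s = 7.1 × 10^-4 ≪ 0.0936, so the approximation is valid.

s = 7.06 x 10^-4 M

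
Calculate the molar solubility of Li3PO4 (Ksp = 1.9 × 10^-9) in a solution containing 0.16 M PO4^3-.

s = 7.6e-4 M

Li3PO4(s) <=> 3 Li^+(aq) + PO4^3-(aq)
Ksp = [Li^+]^3[PO4^3-]
If s mol/L dissolves here, [Li^+] = 3s, [PO4^3-] = 0.16 + s ≈ 0.16 (Ksp is small, so little additional dissolves).
Ksp ≈ (3s)^3 × 0.16
s = 7.6 × 10^-4 M
Check: s = 7.6 x 10^-4 ≪ 0.16, so the approximation is valid.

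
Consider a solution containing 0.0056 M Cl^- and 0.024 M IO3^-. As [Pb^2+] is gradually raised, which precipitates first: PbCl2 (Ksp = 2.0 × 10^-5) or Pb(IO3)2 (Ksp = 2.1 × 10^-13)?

Precipitation of each salt starts when its ion product equals its Ksp.
For PbCl2: 2.0 × 10^-5 = (0.0056)^2 × [Pb^2+]  ⇒  [Pb^2+] = 6.4 x 10^-1 M.
For Pb(IO3)2: 2.1 × 10^-13 = (0.024)^2 × [Pb^2+]  ⇒  [Pb^2+] = 3.6 x 10^-10 M.
The salt with the lower threshold [Pb^2+] precipitates first: Pb(IO3)2.

Pb(IO3)2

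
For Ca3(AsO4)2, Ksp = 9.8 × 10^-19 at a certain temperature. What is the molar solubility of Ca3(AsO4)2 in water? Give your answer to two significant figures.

Ca3(AsO4)2(s) ⇌ 3 Ca^2+ + 2 AsO4^3-
Ksp = [Ca^2+]^3[AsO4^3-]^2
For each mole of Ca3(AsO4)2 that dissolves: [Ca^2+] = 3s, [AsO4^3-] = 2s.
Substituting: Ksp = (3s)^3(2s)^2 = 108s^5
s = (9.8 × 10^-19 / 108)^(1/5) = 9.8 x 10^-5 M

s = 9.8 x 10^-5 M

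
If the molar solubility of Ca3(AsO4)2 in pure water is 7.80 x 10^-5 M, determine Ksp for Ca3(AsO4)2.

3.12e-19

Ca3(AsO4)2(s) ⇌ 3 Ca^2+ + 2 AsO4^3-
Let s = molar solubility. Then [Ca^2+] = 3s and [AsO4^3-] = 2s.
Ksp = [Ca^2+]^3[AsO4^3-]^2
So Ksp = (3s)^3 × (2s)^2 = 108s^5
With s = 7.80 × 10^-5: Ksp = 3.12 × 10^-19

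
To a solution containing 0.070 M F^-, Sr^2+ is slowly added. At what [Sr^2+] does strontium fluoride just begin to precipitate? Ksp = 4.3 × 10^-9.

SrF2(s) <=> Sr^2+ + 2 F^-
Ksp = [Sr^2+][F^-]^2
Precipitation begins when Q = Ksp. With [F^-] = 0.070 M:
4.3 × 10^-9 = (0.070)^2 × [Sr^2+]
[Sr^2+] = (4.3 × 10^-9 / 4.90 x 10^-3) = 8.8 × 10^-7 M

[Sr^2+] ≈ 8.8e-7 M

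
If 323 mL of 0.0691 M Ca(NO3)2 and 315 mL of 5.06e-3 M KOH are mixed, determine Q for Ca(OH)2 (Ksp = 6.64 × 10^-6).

Total volume = 323 + 315 = 638 mL.
[Ca^2+] = 6.91 × 10^-2 × (323/638) = 3.498 × 10^-2 M
[OH^-] = 5.06 x 10^-3 × (315/638) = 2.498 x 10^-3 M
Ca(OH)2(s) <=> Ca^2+ + 2 OH^-, so Q = [Ca^2+][OH^-]^2
Q = (3.498 x 10^-2)(2.498 × 10^-3)^2 = 2.18 x 10^-7
Q < Ksp, so no precipitate of Ca(OH)2 forms.

Q ≈ 2.18 x 10^-7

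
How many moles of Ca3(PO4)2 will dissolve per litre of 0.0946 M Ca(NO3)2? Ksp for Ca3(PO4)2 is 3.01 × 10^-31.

Ca3(PO4)2(s) ⇌ 3 Ca^2+(aq) + 2 PO4^3-(aq)
Ksp = [Ca^2+]^3[PO4^3-]^2
Let s be the molar solubility in this solution. [Ca^2+] = 0.0946 + 3s ≈ 0.0946, [PO4^3-] = 2s (common-ion effect: Ca^2+ is already 0.0946 M).
Ksp ≈ (0.0946)^3 × (2s)^2
s = 9.43 x 10^-15 M
Check: 3s = 2.8 x 10^-14 ≪ 0.0946, so the approximation is valid.

s ≈ 9.43e-15 M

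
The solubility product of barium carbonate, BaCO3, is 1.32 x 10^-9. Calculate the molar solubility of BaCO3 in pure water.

3.63e-5 M

BaCO3(s) ⇌ Ba^2+ + CO3^2-
Ksp = [Ba^2+][CO3^2-]
Let s = molar solubility. Then [Ba^2+] = s and [CO3^2-] = s.
Ksp = s × s = s^2
s = (1.32 x 10^-9)^(1/2) = 3.63 × 10^-5 M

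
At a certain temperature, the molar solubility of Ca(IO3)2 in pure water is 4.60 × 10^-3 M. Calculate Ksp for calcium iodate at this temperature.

Ca(IO3)2(s) <=> Ca^2+ + 2 IO3^-
Let s = molar solubility. Then [Ca^2+] = s and [IO3^-] = 2s.
Ksp = [Ca^2+][IO3^-]^2
Substituting: Ksp = s(2s)^2 = 4s^3
Ksp = 4 × (4.60 × 10^-3)^3 = 3.89 × 10^-7

Ksp = 3.89 x 10^-7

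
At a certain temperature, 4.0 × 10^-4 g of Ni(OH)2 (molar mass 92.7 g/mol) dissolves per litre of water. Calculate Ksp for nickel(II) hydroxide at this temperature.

Molar solubility s = (4.0 × 10^-4 g/L) / (92.7 g/mol) = 4.31 x 10^-6 M.
Ni(OH)2(s) ⇌ Ni^2+ + 2 OH^-
With molar solubility s: [Ni^2+] = s, [OH^-] = 2s.
Ksp = [Ni^2+][OH^-]^2
So Ksp = s × (2s)^2 = 4s^3
Ksp = 4 × (4.31 × 10^-6)^3 = 3.2 × 10^-16

3.2 × 10^-16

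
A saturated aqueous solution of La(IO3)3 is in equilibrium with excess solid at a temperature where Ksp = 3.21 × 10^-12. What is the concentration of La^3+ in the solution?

La(IO3)3(s) <=> La^3+ + 3 IO3^-
Ksp = [La^3+][IO3^-]^3
With molar solubility s: [La^3+] = s, [IO3^-] = 3s.
Substituting: Ksp = s(3s)^3 = 27s^4
s = (3.21 × 10^-12 / 27)^(1/4) = 5.872 × 10^-4 M
[La^3+] = s = 5.87 × 10^-4 M

5.87e-4 M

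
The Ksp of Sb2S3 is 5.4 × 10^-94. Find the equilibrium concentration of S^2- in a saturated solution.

Sb2S3(s) <=> 2 Sb^3+ + 3 S^2-
Ksp = [Sb^3+]^2[S^2-]^3
Let s = molar solubility. Then [Sb^3+] = 2s and [S^2-] = 3s.
Substituting: Ksp = (2s)^2(3s)^3 = 108s^5
Solving, s = (5.4 × 10^-94/108)^(1/5) = 8.71 × 10^-20 M
[S^2-] = 3s = 2.6 × 10^-19 M

2.6 x 10^-19 M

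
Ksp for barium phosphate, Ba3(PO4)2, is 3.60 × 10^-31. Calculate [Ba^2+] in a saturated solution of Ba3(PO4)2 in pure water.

Ba3(PO4)2(s) <=> 3 Ba^2+ + 2 PO4^3-
Ksp = [Ba^2+]^3[PO4^3-]^2
For each mole of Ba3(PO4)2 that dissolves: [Ba^2+] = 3s, [PO4^3-] = 2s.
Substituting: Ksp = (3s)^3(2s)^2 = 108s^5
s^5 = 3.60 × 10^-31 / 108, so s = 3.196 x 10^-7 M
[Ba^2+] = 3s = 9.59 × 10^-7 M

9.59 × 10^-7 M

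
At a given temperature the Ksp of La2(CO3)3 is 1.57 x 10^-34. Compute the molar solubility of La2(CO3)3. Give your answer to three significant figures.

s = 6.80 × 10^-8 M

La2(CO3)3(s) ⇌ 2 La^3+(aq) + 3 CO3^2-(aq)
Ksp = [La^3+]^2[CO3^2-]^3
For each mole of La2(CO3)3 that dissolves: [La^3+] = 2s, [CO3^2-] = 3s.
Substituting: Ksp = (2s)^2(3s)^3 = 108s^5
s^5 = 1.57 x 10^-34 / 108, so s = 6.80 x 10^-8 M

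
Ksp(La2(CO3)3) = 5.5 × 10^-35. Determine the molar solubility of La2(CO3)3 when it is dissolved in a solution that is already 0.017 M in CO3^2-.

1.7 × 10^-15 M

La2(CO3)3(s) <=> 2 La^3+ + 3 CO3^2-
Ksp = [La^3+]^2[CO3^2-]^3
Let s be the molar solubility in this solution. [La^3+] = 2s, [CO3^2-] = 0.017 + 3s ≈ 0.017 (common-ion effect: CO3^2- is already 0.017 M).
Ksp ≈ (2s)^2 × (0.017)^3
s = 1.7 × 10^-15 M
Check: 3s = 5.0 x 10^-15 ≪ 0.017, so the approximation is valid.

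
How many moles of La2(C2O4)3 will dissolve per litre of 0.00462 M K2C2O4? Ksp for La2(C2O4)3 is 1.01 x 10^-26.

La2(C2O4)3(s) <=> 2 La^3+(aq) + 3 C2O4^2-(aq)
Ksp = [La^3+]^2[C2O4^2-]^3
Let s = moles of La2(C2O4)3 that dissolve per litre. [La^3+] = 2s, [C2O4^2-] = 0.00462 + 3s ≈ 0.00462 (common-ion effect: C2O4^2- is already 0.00462 M).
Ksp ≈ (2s)^2 × (0.00462)^3
s = 1.60 × 10^-10 M
Check: 3s = 4.8 x 10^-10 ≪ 0.00462, so the approximation is valid.

s ≈ 1.60e-10 M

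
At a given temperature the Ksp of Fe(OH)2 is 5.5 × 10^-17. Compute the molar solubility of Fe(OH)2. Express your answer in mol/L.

s = 2.4 × 10^-6 M

Fe(OH)2(s) ⇌ Fe^2+(aq) + 2 OH^-(aq)
Ksp = [Fe^2+][OH^-]^2
If s mol/L of Fe(OH)2 dissolves, [Fe^2+] = s and [OH^-] = 2s.
So Ksp = s × (2s)^2 = 4s^3
Solving, s = (5.5 × 10^-17/4)^(1/3) = 2.4 × 10^-6 M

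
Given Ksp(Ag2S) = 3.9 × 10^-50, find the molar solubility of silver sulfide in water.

Ag2S(s) ⇌ 2 Ag^+ + S^2-
Ksp = [Ag^+]^2[S^2-]
If s mol/L of Ag2S dissolves, [Ag^+] = 2s and [S^2-] = s.
Ksp = (2s)^2s = 4s^3
s^3 = 3.9 × 10^-50 / 4, so s = 2.1 x 10^-17 M

s ≈ 2.1 × 10^-17 M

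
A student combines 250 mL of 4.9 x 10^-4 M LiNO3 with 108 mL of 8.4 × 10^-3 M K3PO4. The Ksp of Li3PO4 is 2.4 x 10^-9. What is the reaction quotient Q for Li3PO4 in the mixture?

Q = 1.0 × 10^-13

Total volume = 250 + 108 = 358 mL.
[Li^+] = 4.9 × 10^-4 × (250/358) = 3.42 × 10^-4 M
[PO4^3-] = 8.4 × 10^-3 × (108/358) = 2.53 × 10^-3 M
Li3PO4(s) <=> 3 Li^+(aq) + PO4^3-(aq), so Q = [Li^+]^3[PO4^3-]
Q = (3.42 x 10^-4)^3(2.53 × 10^-3) = 1.0 x 10^-13
Q < Ksp, so no precipitate of Li3PO4 forms.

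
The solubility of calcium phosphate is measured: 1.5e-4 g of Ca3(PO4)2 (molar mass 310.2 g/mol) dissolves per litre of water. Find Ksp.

Molar solubility s = (1.5 × 10^-4 g/L) / (310.2 g/mol) = 4.84 × 10^-7 M.
Ca3(PO4)2(s) ⇌ 3 Ca^2+(aq) + 2 PO4^3-(aq)
If s mol/L of Ca3(PO4)2 dissolves, [Ca^2+] = 3s and [PO4^3-] = 2s.
Ksp = [Ca^2+]^3[PO4^3-]^2
So Ksp = (3s)^3 × (2s)^2 = 108s^5
Ksp = 108 × (4.84 × 10^-7)^5 = 2.9 × 10^-30

2.9e-30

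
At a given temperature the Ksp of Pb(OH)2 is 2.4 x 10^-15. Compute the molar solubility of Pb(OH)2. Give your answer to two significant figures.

Pb(OH)2(s) ⇌ Pb^2+(aq) + 2 OH^-(aq)
Ksp = [Pb^2+][OH^-]^2
If s mol/L of Pb(OH)2 dissolves, [Pb^2+] = s and [OH^-] = 2s.
Ksp = s(2s)^2 = 4s^3
s = (2.4 x 10^-15 / 4)^(1/3) = 8.4 x 10^-6 M

s ≈ 8.4 × 10^-6 M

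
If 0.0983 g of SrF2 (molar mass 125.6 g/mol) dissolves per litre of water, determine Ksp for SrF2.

Molar solubility s = (9.83 x 10^-2 g/L) / (125.6 g/mol) = 7.826 x 10^-4 M.
SrF2(s) ⇌ Sr^2+ + 2 F^-
If s mol/L of SrF2 dissolves, [Sr^2+] = s and [F^-] = 2s.
Ksp = [Sr^2+][F^-]^2
Substituting: Ksp = s(2s)^2 = 4s^3
With s = 7.826 × 10^-4: Ksp = 1.92 × 10^-9

Ksp ≈ 1.92e-9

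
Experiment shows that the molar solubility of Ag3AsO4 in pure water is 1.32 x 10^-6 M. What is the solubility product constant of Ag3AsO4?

Ksp = 8.20e-23

Ag3AsO4(s) ⇌ 3 Ag^+ + AsO4^3-
If s mol/L of Ag3AsO4 dissolves, [Ag^+] = 3s and [AsO4^3-] = s.
Ksp = [Ag^+]^3[AsO4^3-]
Ksp = (3s)^3s = 27s^4
With s = 1.32 × 10^-6: Ksp = 8.20 × 10^-23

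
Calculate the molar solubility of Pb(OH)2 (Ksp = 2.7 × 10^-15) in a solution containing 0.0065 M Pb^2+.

s ≈ 3.2 x 10^-7 M

Pb(OH)2(s) ⇌ Pb^2+(aq) + 2 OH^-(aq)
Ksp = [Pb^2+][OH^-]^2
Let s = moles of Pb(OH)2 that dissolve per litre. [Pb^2+] = 0.0065 + s ≈ 0.0065, [OH^-] = 2s (common-ion effect: Pb^2+ is already 0.0065 M).
Ksp ≈ 0.0065 × (2s)^2
s = 3.2 × 10^-7 M
Check: s = 3.2 × 10^-7 ≪ 0.0065, so the approximation is valid.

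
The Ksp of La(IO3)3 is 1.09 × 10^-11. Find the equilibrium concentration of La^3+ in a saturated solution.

[La^3+] = 7.97e-4 M

La(IO3)3(s) <=> La^3+(aq) + 3 IO3^-(aq)
Ksp = [La^3+][IO3^-]^3
With molar solubility s: [La^3+] = s, [IO3^-] = 3s.
So Ksp = s × (3s)^3 = 27s^4
s^4 = 1.09 × 10^-11 / 27, so s = 7.971 x 10^-4 M
[La^3+] = s = 7.97 × 10^-4 M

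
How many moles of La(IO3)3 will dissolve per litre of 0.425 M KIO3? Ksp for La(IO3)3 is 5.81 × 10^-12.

La(IO3)3(s) ⇌ La^3+(aq) + 3 IO3^-(aq)
Ksp = [La^3+][IO3^-]^3
Let s = moles of La(IO3)3 that dissolve per litre. [La^3+] = s, [IO3^-] = 0.425 + 3s ≈ 0.425 (common-ion effect: IO3^- is already 0.425 M).
Ksp ≈ s × (0.425)^3
s = 7.57 x 10^-11 M
Check: 3s = 2.3 x 10^-10 ≪ 0.425, so the approximation is valid.

s ≈ 7.57e-11 M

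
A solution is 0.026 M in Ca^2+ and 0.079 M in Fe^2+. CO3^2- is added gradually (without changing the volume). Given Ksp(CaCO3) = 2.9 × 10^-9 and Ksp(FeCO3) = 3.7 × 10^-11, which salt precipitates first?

Precipitation of each salt starts when its ion product equals its Ksp.
For CaCO3: 2.9 × 10^-9 = 0.026 × [CO3^2-]  ⇒  [CO3^2-] = 1.1 x 10^-7 M.
For FeCO3: 3.7 × 10^-11 = 0.079 × [CO3^2-]  ⇒  [CO3^2-] = 4.7 x 10^-10 M.
The salt with the lower threshold [CO3^2-] precipitates first: FeCO3.

FeCO3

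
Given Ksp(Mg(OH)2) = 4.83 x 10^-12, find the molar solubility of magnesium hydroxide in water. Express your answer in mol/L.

Mg(OH)2(s) ⇌ Mg^2+ + 2 OH^-
Ksp = [Mg^2+][OH^-]^2
If s mol/L of Mg(OH)2 dissolves, [Mg^2+] = s and [OH^-] = 2s.
Ksp = s(2s)^2 = 4s^3
Solving, s = (4.83 x 10^-12/4)^(1/3) = 1.06 × 10^-4 M

1.06 × 10^-4 M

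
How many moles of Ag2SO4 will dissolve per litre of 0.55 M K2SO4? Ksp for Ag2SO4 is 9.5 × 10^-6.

s = 2.1 × 10^-3 M

Ag2SO4(s) <=> 2 Ag^+(aq) + SO4^2-(aq)
Ksp = [Ag^+]^2[SO4^2-]
If s mol/L dissolves here, [Ag^+] = 2s, [SO4^2-] = 0.55 + s ≈ 0.55 (common-ion effect: SO4^2- is already 0.55 M).
Ksp ≈ (2s)^2 × 0.55
s = 2.1 × 10^-3 M
Check: s = 2.1 x 10^-3 ≪ 0.55, so the approximation is valid.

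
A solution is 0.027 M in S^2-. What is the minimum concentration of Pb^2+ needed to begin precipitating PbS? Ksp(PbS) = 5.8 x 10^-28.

[Pb^2+] = 2.1 × 10^-26 M

PbS(s) <=> Pb^2+(aq) + S^2-(aq)
Ksp = [Pb^2+][S^2-]
Precipitation begins when Q = Ksp. With [S^2-] = 0.027 M:
5.8 x 10^-28 = (0.027) × [Pb^2+]
[Pb^2+] = (5.8 x 10^-28 / 2.7 x 10^-2) = 2.1 x 10^-26 M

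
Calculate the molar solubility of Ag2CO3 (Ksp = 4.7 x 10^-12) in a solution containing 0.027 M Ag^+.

6.4e-9 M

Ag2CO3(s) ⇌ 2 Ag^+(aq) + CO3^2-(aq)
Ksp = [Ag^+]^2[CO3^2-]
If s mol/L dissolves here, [Ag^+] = 0.027 + 2s ≈ 0.027, [CO3^2-] = s (common-ion effect: Ag^+ is already 0.027 M).
Ksp ≈ (0.027)^2 × s
s = 6.4 × 10^-9 M
Check: 2s = 1.3 × 10^-8 ≪ 0.027, so the approximation is valid.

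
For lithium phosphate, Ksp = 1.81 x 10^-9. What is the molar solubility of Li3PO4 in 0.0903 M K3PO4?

s = 9.05e-4 M

Li3PO4(s) <=> 3 Li^+(aq) + PO4^3-(aq)
Ksp = [Li^+]^3[PO4^3-]
Let s be the molar solubility in this solution. [Li^+] = 3s, [PO4^3-] = 0.0903 + s ≈ 0.0903 (Ksp is small, so little additional dissolves).
Ksp ≈ (3s)^3 × 0.0903
s = 9.05 × 10^-4 M
Check: s = 9.1 × 10^-4 ≪ 0.0903, so the approximation is valid.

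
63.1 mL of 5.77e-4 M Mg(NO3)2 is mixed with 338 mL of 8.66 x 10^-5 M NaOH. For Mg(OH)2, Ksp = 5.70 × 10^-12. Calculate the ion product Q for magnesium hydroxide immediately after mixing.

Q ≈ 4.83 × 10^-13

Total volume = 63.1 + 338 = 401.1 mL.
[Mg^2+] = 5.77 x 10^-4 × (63.1/401.1) = 9.077 x 10^-5 M
[OH^-] = 8.66 × 10^-5 × (338/401.1) = 7.298 × 10^-5 M
Mg(OH)2(s) ⇌ Mg^2+ + 2 OH^-, so Q = [Mg^2+][OH^-]^2
Q = (9.077 x 10^-5)(7.298 x 10^-5)^2 = 4.83 × 10^-13
Q < Ksp, so no precipitate of Mg(OH)2 forms.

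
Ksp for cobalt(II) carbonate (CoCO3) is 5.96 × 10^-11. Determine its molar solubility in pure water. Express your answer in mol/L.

CoCO3(s) ⇌ Co^2+ + CO3^2-
Ksp = [Co^2+][CO3^2-]
With molar solubility s: [Co^2+] = s, [CO3^2-] = s.
Ksp = s^2
s = (5.96 × 10^-11)^(1/2) = 7.72 x 10^-6 M

s ≈ 7.72e-6 M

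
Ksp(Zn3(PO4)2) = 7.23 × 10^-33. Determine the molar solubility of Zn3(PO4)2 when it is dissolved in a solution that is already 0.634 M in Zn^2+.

8.42 × 10^-17 M

Zn3(PO4)2(s) <=> 3 Zn^2+ + 2 PO4^3-
Ksp = [Zn^2+]^3[PO4^3-]^2
Let s be the molar solubility in this solution. [Zn^2+] = 0.634 + 3s ≈ 0.634, [PO4^3-] = 2s (Ksp is small, so little additional dissolves).
Ksp ≈ (0.634)^3 × (2s)^2
s = 8.42 × 10^-17 M
Check: 3s = 2.5 × 10^-16 ≪ 0.634, so the approximation is valid.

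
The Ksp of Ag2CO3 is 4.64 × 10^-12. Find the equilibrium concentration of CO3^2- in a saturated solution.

1.05 × 10^-4 M

Ag2CO3(s) ⇌ 2 Ag^+(aq) + CO3^2-(aq)
Ksp = [Ag^+]^2[CO3^2-]
For each mole of Ag2CO3 that dissolves: [Ag^+] = 2s, [CO3^2-] = s.
Substituting: Ksp = (2s)^2s = 4s^3
s^3 = 4.64 × 10^-12 / 4, so s = 1.051 x 10^-4 M
[CO3^2-] = s = 1.05 × 10^-4 M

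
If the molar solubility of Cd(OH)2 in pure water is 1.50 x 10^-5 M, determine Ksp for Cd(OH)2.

Cd(OH)2(s) <=> Cd^2+(aq) + 2 OH^-(aq)
Let s = molar solubility. Then [Cd^2+] = s and [OH^-] = 2s.
Ksp = [Cd^2+][OH^-]^2
Substituting: Ksp = s(2s)^2 = 4s^3
With s = 1.50 × 10^-5: Ksp = 1.35 × 10^-14

Ksp ≈ 1.35 × 10^-14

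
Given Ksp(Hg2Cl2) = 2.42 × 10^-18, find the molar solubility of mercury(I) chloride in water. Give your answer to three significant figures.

8.46 × 10^-7 M

Hg2Cl2(s) <=> Hg2^2+ + 2 Cl^-
Ksp = [Hg2^2+][Cl^-]^2
With molar solubility s: [Hg2^2+] = s, [Cl^-] = 2s.
Substituting: Ksp = s(2s)^2 = 4s^3
Solving, s = (2.42 × 10^-18/4)^(1/3) = 8.46 × 10^-7 M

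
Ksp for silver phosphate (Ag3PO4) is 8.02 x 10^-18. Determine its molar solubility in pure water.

s = 2.33 × 10^-5 M

Ag3PO4(s) ⇌ 3 Ag^+(aq) + PO4^3-(aq)
Ksp = [Ag^+]^3[PO4^3-]
Let s = molar solubility. Then [Ag^+] = 3s and [PO4^3-] = s.
Substituting: Ksp = (3s)^3s = 27s^4
Solving, s = (8.02 x 10^-18/27)^(1/4) = 2.33 × 10^-5 M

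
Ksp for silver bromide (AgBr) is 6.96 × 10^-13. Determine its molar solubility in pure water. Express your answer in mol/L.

s = 8.34 × 10^-7 M

AgBr(s) ⇌ Ag^+ + Br^-
Ksp = [Ag^+][Br^-]
If s mol/L of AgBr dissolves, [Ag^+] = s and [Br^-] = s.
Ksp = s^2
s = √(6.96 × 10^-13) = 8.34 × 10^-7 M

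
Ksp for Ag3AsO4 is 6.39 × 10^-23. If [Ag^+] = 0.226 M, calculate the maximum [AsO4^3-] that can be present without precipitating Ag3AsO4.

Ag3AsO4(s) ⇌ 3 Ag^+ + AsO4^3-
Ksp = [Ag^+]^3[AsO4^3-]
Precipitation begins when Q = Ksp. With [Ag^+] = 0.226 M:
6.39 × 10^-23 = (0.226)^3 × [AsO4^3-]
[AsO4^3-] = (6.39 × 10^-23 / 1.154 x 10^-2) = 5.54 x 10^-21 M

[AsO4^3-] ≈ 5.54e-21 M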